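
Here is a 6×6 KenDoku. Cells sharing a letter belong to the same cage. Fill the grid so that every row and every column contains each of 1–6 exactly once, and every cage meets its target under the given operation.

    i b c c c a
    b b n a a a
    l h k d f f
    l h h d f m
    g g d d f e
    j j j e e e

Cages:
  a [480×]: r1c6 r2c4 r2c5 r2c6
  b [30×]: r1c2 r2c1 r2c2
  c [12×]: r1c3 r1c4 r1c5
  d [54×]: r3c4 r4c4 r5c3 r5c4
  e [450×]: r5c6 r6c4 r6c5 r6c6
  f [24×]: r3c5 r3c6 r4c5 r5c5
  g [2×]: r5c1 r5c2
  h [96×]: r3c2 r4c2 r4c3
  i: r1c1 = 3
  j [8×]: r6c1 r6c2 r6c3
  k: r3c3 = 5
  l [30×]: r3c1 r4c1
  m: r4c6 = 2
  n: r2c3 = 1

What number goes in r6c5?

I is a freebie, so r1c1 = 3.
The 4 cells of cage a must have product 480; hence r1c6 = 4.
Cage n is given, so r2c3 = 1.
Cage h has product 96, which forces r3c2 = 4.
K is a freebie, so r3c3 = 5.
Cage h needs product 96, which forces r4c2 = 6.
Cage h needs product 96, so r4c3 = 4.
M is a freebie, leaving r4c6 = 2.
Cage d has product 54, leaving r5c3 = 3.
Cage e needs product 450; hence r5c6 = 5.
Column 3 already has 4, leaving r6c3 = 2.
Column 3 already has 2, so r1c3 = 6.
5 is placed in column 6, so r2c6 = 6.
Row 3 already has 5; hence r3c1 = 6.
Row 3 now contains 6; hence r3c5 = 2.
Row 4 already has 6; hence r4c1 = 5.
The 4 cells of cage f must have product 24; hence r5c5 = 4.
Cage j has product 8, so r6c1 = 4.
Row 6 now contains 2, which forces r6c2 = 1.
Column 6 already has 6, leaving r6c6 = 3.
The 3 cells of cage b must have product 30, which forces r1c2 = 5.
Cage c needs product 12, leaving r1c4 = 2.
2 is placed in column 5, which forces r1c5 = 1.
Column 1 now contains 5, so r2c1 = 2.
The 3 cells of cage b must have product 30, so r2c2 = 3.
Cage a has product 480, leaving r2c4 = 4.
4 is placed in column 5, so r2c5 = 5.
Column 6 now contains 3, so r3c6 = 1.
Cage f has product 24, which forces r4c5 = 3.
Cage g's pair has product 2, leaving r5c1 = 1.
Column 2 already has 1; hence r5c2 = 2.
The 4 cells of cage d must have product 54; hence r5c4 = 6.
Column 4 already has 6, which forces r6c4 = 5.
Column 5 now contains 5; hence r6c5 = 6.
1 is placed in row 3, which forces r3c4 = 3.
Row 4 now contains 3; hence r4c4 = 1.
Filled in: 3 5 6 2 1 4 / 2 3 1 4 5 6 / 6 4 5 3 2 1 / 5 6 4 1 3 2 / 1 2 3 6 4 5 / 4 1 2 5 6 3.

6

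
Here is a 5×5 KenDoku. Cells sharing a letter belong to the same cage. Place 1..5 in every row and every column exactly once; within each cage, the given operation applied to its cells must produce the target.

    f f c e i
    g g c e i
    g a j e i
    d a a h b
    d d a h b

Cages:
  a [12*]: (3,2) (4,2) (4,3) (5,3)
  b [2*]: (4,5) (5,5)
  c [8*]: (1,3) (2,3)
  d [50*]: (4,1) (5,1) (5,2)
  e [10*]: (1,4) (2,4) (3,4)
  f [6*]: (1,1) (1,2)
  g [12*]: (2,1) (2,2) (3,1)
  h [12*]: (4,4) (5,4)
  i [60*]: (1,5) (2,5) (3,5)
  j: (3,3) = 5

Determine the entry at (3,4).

Cage j is a single given cell; hence (3,3) = 5.
Cage d needs product 50; hence (4,1) = 5.
Cage d has product 50, leaving (5,1) = 2.
Cage d needs product 50, which forces (5,2) = 5.
Row 5 now contains 2, which forces (5,5) = 1.
2 is placed in column 1, which forces (1,1) = 3.
Cage f's pair has product 6; hence (1,2) = 2.
Row 1 already has 2; hence (1,3) = 4.
4 is placed in row 1, which forces (1,5) = 5.
Column 3 now contains 4; hence (2,3) = 2.
Column 2 already has 2, which forces (3,2) = 1.
1 is placed in row 3, leaving (3,4) = 2.
2 is placed in column 3, leaving (4,3) = 1.
Column 5 now contains 1, which forces (4,5) = 2.
Column 3 now contains 4, leaving (5,3) = 3.
Row 5 already has 3, so (5,4) = 4.
Row 1 already has 5, which forces (1,4) = 1.
The 3 cells of cage g must have product 12, which forces (2,1) = 1.
Cage g has product 12; hence (2,2) = 3.
Cage e has product 10, which forces (2,4) = 5.
Row 2 now contains 3, so (2,5) = 4.
1 is placed in row 3, so (3,1) = 4.
Column 5 already has 4, so (3,5) = 3.
The 4 cells of cage a must have product 12, leaving (4,2) = 4.
4 is placed in column 4, so (4,4) = 3.
The full grid is 3 2 4 1 5 / 1 3 2 5 4 / 4 1 5 2 3 / 5 4 1 3 2 / 2 5 3 4 1.

2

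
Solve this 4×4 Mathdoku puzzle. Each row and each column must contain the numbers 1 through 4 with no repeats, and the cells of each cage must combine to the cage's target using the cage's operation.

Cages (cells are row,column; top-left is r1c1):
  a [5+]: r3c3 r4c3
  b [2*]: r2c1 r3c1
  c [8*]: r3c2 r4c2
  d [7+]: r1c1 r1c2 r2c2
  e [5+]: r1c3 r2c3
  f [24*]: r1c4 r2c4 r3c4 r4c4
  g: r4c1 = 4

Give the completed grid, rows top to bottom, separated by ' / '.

3 1 4 2 / 2 3 1 4 / 1 4 2 3 / 4 2 3 1

G is a freebie, which forces r4c1 = 4.
Row 4 already has 4; hence r4c2 = 2.
2 is placed in column 2, leaving r3c2 = 4.
4 is placed in row 3, leaving r3c3 = 2.
Cage d has sum 7, which forces r1c1 = 3.
Column 2 now contains 4, which forces r1c2 = 1.
1 is placed in row 1, leaving r1c3 = 4.
Row 1 already has 4, so r1c4 = 2.
Cage b's pair has product 2; hence r2c1 = 2.
Cage d has sum 7; hence r2c2 = 3.
Column 3 now contains 4, leaving r2c3 = 1.
Column 4 already has 2; hence r2c4 = 4.
2 is placed in row 3, so r3c1 = 1.
Row 3 now contains 1, leaving r3c4 = 3.
Cage a's pair has sum 5, leaving r4c3 = 3.
Column 4 already has 3, leaving r4c4 = 1.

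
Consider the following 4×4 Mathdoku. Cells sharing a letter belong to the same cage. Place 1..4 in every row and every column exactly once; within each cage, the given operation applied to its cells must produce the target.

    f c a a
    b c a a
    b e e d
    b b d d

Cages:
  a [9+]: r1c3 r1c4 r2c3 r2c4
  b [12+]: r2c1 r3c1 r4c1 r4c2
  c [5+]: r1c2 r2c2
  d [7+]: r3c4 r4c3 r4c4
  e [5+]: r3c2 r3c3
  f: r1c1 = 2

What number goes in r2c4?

Cage f is a single given cell; hence r1c1 = 2.
The 4 cells of cage b must have sum 12, leaving r4c2 = 4.
The two cells of cage c must have sum 5, leaving r1c2 = 3.
Cage c needs two cells with sum 5, which forces r2c2 = 2.
Column 2 already has 2, so r3c2 = 1.
Cage e's pair has sum 5, leaving r3c3 = 4.
Column 3 now contains 4; hence r1c3 = 1.
Cage a needs sum 9, which forces r1c4 = 4.
Cage b has sum 12; hence r2c1 = 4.
Cage a has sum 9, so r2c3 = 3.
Cage a has sum 9, leaving r2c4 = 1.
4 is placed in row 3; hence r3c1 = 3.
Row 3 already has 3, so r3c4 = 2.
Cage b needs sum 12; hence r4c1 = 1.
Column 3 already has 3, so r4c3 = 2.
1 is placed in column 4; hence r4c4 = 3.
Completed grid: 2 3 1 4 / 4 2 3 1 / 3 1 4 2 / 1 4 2 3.

1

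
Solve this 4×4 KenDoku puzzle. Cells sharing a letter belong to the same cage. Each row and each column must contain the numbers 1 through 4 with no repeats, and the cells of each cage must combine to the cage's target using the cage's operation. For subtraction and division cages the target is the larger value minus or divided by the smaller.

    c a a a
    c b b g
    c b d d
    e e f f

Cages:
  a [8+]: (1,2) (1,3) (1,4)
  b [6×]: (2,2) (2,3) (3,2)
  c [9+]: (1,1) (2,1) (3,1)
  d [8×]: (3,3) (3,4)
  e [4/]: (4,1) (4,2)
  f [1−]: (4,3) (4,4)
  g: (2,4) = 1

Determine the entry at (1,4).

G is a freebie; hence (2,4) = 1.
Cage b needs product 6, leaving (3,2) = 1.
Column 2 now contains 1, which forces (4,2) = 4.
Column 2 already has 4; hence (1,2) = 3.
The 3 cells of cage a must have sum 8, which forces (1,3) = 1.
Cage a has sum 8, which forces (1,4) = 4.
3 is placed in column 2, which forces (2,2) = 2.
2 is placed in row 2, leaving (2,3) = 3.
Column 4 already has 4; hence (3,4) = 2.
Row 4 already has 4, leaving (4,1) = 1.
Column 3 now contains 3, which forces (4,3) = 2.
2 is placed in column 4, which forces (4,4) = 3.
Row 1 already has 4, which forces (1,1) = 2.
3 is placed in row 2, so (2,1) = 4.
The 3 cells of cage c must have sum 9, which forces (3,1) = 3.
2 is placed in row 3; hence (3,3) = 4.
The full grid is 2 3 1 4 / 4 2 3 1 / 3 1 4 2 / 1 4 2 3.

4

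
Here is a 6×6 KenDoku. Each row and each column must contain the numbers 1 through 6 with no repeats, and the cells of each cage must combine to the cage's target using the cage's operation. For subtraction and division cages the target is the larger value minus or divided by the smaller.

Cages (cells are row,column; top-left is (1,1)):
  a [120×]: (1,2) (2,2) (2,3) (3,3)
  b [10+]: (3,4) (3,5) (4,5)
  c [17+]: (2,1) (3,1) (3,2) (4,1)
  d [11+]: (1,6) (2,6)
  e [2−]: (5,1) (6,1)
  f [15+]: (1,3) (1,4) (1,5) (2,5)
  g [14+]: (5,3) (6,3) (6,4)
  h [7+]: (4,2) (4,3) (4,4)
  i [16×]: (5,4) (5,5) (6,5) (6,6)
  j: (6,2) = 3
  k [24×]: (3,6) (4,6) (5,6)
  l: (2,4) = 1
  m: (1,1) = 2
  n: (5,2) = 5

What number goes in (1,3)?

1

M is a freebie; hence (1,1) = 2.
Cage l is given, which forces (2,4) = 1.
Cage n is a single given cell, so (5,2) = 5.
Cage j is a single given cell; hence (6,2) = 3.
Row 5 needs a 1, and only (5,5) is open for it.
Row 4 needs a 6, and only (4,1) is open for it.
The two cells of cage e must have difference 2, which forces (5,1) = 3.
Row 5 already has 3; hence (5,3) = 6.
The 3 cells of cage g must have sum 14, so (6,3) = 2.
The 3 cells of cage g must have sum 14; hence (6,4) = 6.
2 is placed in row 6, which forces (6,5) = 4.
Row 6 now contains 4, which forces (6,6) = 1.
Cage i has product 16, leaving (5,4) = 4.
4 is placed in row 5; hence (5,6) = 2.
Row 6 now contains 1, which forces (6,1) = 5.
Column 1 now contains 5, which forces (2,1) = 4.
Cage c has sum 17; hence (3,1) = 1.
The 4 cells of cage c must have sum 17, so (3,2) = 6.
Column 4 already has 4, so (4,4) = 2.
The 4 cells of cage a must have product 120, leaving (1,2) = 4.
Row 1 already has 4, which forces (1,3) = 1.
6 is placed in column 2, so (2,2) = 2.
Cage b needs sum 10; hence (3,5) = 2.
4 is placed in column 2, leaving (4,2) = 1.
Column 3 now contains 1, so (4,3) = 4.
4 is placed in row 4, leaving (4,6) = 3.
Cage b needs sum 10; hence (3,4) = 3.
Column 6 now contains 3, so (3,6) = 4.
Row 4 now contains 3, so (4,5) = 5.
Column 4 already has 3; hence (1,4) = 5.
5 is placed in row 1, leaving (1,6) = 6.
Cage a needs product 120, which forces (2,3) = 3.
Row 2 already has 3; hence (2,5) = 6.
6 is placed in column 6, leaving (2,6) = 5.
Row 3 already has 3, so (3,3) = 5.
Row 1 now contains 6, so (1,5) = 3.
The full grid is 2 4 1 5 3 6 / 4 2 3 1 6 5 / 1 6 5 3 2 4 / 6 1 4 2 5 3 / 3 5 6 4 1 2 / 5 3 2 6 4 1.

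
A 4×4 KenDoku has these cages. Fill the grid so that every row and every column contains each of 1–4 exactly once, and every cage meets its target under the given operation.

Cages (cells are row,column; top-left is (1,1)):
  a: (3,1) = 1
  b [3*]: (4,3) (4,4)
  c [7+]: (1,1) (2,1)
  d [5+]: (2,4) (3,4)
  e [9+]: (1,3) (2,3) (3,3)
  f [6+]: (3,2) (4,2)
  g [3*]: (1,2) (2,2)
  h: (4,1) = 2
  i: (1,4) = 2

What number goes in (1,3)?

Cage i is given, which forces (1,4) = 2.
Cage a is a single given cell, so (3,1) = 1.
Cage h is given, leaving (4,1) = 2.
Row 4 already has 2; hence (4,2) = 4.
Cage d needs two cells with sum 5, leaving (2,4) = 1.
Column 2 already has 4, so (3,2) = 2.
The two cells of cage d must have sum 5, leaving (3,4) = 4.
1 is placed in column 4; hence (4,4) = 3.
The two cells of cage g must have product 3, leaving (1,2) = 1.
Cage e needs sum 9, so (1,3) = 4.
Row 2 already has 1, so (2,2) = 3.
Cage e needs sum 9, leaving (2,3) = 2.
Row 3 now contains 4; hence (3,3) = 3.
Row 4 already has 3, leaving (4,3) = 1.
Row 1 already has 4, which forces (1,1) = 3.
3 is placed in row 2, which forces (2,1) = 4.
The full grid is 3 1 4 2 / 4 3 2 1 / 1 2 3 4 / 2 4 1 3.

4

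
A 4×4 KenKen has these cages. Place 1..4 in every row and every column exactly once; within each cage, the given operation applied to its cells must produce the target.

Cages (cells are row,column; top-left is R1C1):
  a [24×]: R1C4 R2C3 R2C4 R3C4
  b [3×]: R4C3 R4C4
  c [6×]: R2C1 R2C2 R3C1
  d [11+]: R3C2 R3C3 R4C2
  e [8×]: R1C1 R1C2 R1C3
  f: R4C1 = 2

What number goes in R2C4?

4

The 3 cells of cage d must have sum 11, which forces R3C2 = 3.
Cage d needs sum 11, so R3C3 = 4.
Cage f is given, leaving R4C1 = 2.
Cage d has sum 11, so R4C2 = 4.
Cage e needs product 8, leaving R1C1 = 4.
Cage c needs product 6, which forces R2C1 = 3.
The 3 cells of cage c must have product 6, so R2C2 = 2.
Row 2 now contains 2, leaving R2C3 = 1.
Row 2 now contains 1, so R2C4 = 4.
Column 1 now contains 2, so R3C1 = 1.
Row 3 now contains 1, leaving R3C4 = 2.
1 is placed in column 3, so R4C3 = 3.
3 is placed in row 4, leaving R4C4 = 1.
Column 2 now contains 2, leaving R1C2 = 1.
1 is placed in column 3; hence R1C3 = 2.
Column 4 already has 1, leaving R1C4 = 3.
Filled in: 4 1 2 3 / 3 2 1 4 / 1 3 4 2 / 2 4 3 1.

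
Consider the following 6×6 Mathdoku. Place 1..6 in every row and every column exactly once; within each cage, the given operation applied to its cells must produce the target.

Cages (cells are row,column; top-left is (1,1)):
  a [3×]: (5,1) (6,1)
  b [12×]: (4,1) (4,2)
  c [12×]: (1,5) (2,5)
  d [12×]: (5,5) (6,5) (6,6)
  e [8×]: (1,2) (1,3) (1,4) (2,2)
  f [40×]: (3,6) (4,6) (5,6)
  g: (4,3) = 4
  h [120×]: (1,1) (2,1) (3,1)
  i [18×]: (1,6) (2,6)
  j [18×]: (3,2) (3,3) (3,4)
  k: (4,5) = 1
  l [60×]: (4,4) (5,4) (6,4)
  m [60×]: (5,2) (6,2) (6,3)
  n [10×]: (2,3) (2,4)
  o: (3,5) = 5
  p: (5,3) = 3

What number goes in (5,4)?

Cage e has product 8, which forces (2,2) = 1.
O is a freebie, which forces (3,5) = 5.
Cage g is a single given cell, leaving (4,3) = 4.
Cage k is a single given cell; hence (4,5) = 1.
Cage p is given, which forces (5,3) = 3.
Row 5 already has 3, so (5,1) = 1.
Cage a needs two cells with product 3, which forces (6,1) = 3.
Cage d has product 12, leaving (6,6) = 1.
In row 1, 5 can only go at (1,1), so (1,1) = 5.
Row 3 needs a 2, and only (3,6) is open for it.
Column 6 now contains 2, so (4,6) = 5.
The 3 cells of cage f must have product 40; hence (5,6) = 4.
In row 3, 4 can only go at (3,1), so (3,1) = 4.
4 is placed in column 1, which forces (2,1) = 6.
Row 2 already has 6, leaving (2,6) = 3.
Column 1 already has 6, so (4,1) = 2.
2 is placed in row 4, leaving (4,2) = 6.
Row 4 now contains 6, which forces (4,4) = 3.
3 is placed in column 6; hence (1,6) = 6.
Column 2 already has 6; hence (3,2) = 3.
Cage l needs product 60, so (5,4) = 5.
Cage m has product 60, so (6,3) = 6.
Cage l has product 60, so (6,4) = 4.
Row 6 now contains 6, which forces (6,5) = 2.
Cage e has product 8; hence (1,2) = 4.
6 is placed in row 1, which forces (1,5) = 3.
Cage n needs two cells with product 10, leaving (2,3) = 5.
5 is placed in column 4, so (2,4) = 2.
Column 5 already has 2, leaving (2,5) = 4.
Column 3 now contains 6; hence (3,3) = 1.
The 3 cells of cage j must have product 18, leaving (3,4) = 6.
Row 5 already has 5, which forces (5,2) = 2.
Column 5 already has 2, leaving (5,5) = 6.
2 is placed in row 6, so (6,2) = 5.
1 is placed in column 3, which forces (1,3) = 2.
Column 4 now contains 2, which forces (1,4) = 1.
Filled in: 5 4 2 1 3 6 / 6 1 5 2 4 3 / 4 3 1 6 5 2 / 2 6 4 3 1 5 / 1 2 3 5 6 4 / 3 5 6 4 2 1.

5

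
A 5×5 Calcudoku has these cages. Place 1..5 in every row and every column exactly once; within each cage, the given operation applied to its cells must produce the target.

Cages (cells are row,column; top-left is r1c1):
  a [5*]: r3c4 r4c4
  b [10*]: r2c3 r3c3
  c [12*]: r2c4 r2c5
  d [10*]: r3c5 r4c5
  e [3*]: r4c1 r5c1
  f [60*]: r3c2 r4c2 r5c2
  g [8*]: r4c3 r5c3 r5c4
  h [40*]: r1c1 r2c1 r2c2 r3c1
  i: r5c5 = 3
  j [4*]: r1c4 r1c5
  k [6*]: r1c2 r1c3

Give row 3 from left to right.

Cage i is a single given cell, leaving r5c5 = 3.
The two cells of cage c must have product 12, so r2c4 = 3.
Column 5 now contains 3, so r2c5 = 4.
The two cells of cage e must have product 3; hence r4c1 = 3.
Row 5 now contains 3, leaving r5c1 = 1.
Cage j needs two cells with product 4; hence r1c4 = 4.
Column 5 now contains 4; hence r1c5 = 1.
Cage h needs product 40, which forces r2c2 = 1.
Cage f needs product 60, leaving r3c2 = 3.
Cage g has product 8; hence r4c3 = 1.
Row 4 already has 1, so r4c4 = 5.
Row 4 now contains 5, which forces r4c5 = 2.
Column 4 now contains 4, so r5c4 = 2.
Column 2 now contains 3; hence r1c2 = 2.
The two cells of cage k must have product 6; hence r1c3 = 3.
The 4 cells of cage h must have product 40, leaving r3c1 = 4.
Column 4 now contains 5, which forces r3c4 = 1.
2 is placed in column 5, so r3c5 = 5.
Row 4 now contains 5, so r4c2 = 4.
Cage f needs product 60, leaving r5c2 = 5.
2 is placed in row 5, leaving r5c3 = 4.
2 is placed in row 1; hence r1c1 = 5.
Cage h has product 40, so r2c1 = 2.
Cage b needs two cells with product 10, which forces r2c3 = 5.
Row 3 now contains 5; hence r3c3 = 2.
The full grid is 5 2 3 4 1 / 2 1 5 3 4 / 4 3 2 1 5 / 3 4 1 5 2 / 1 5 4 2 3.

4 3 2 1 5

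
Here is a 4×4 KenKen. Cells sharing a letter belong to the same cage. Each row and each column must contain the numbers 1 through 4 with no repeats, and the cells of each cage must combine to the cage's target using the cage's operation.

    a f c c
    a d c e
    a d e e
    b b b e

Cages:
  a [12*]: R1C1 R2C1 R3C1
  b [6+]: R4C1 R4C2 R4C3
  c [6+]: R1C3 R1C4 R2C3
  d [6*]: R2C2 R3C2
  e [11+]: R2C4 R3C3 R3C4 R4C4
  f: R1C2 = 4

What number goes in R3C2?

2

F is a freebie, which forces R1C2 = 4.
The only place for 4 in row 4 is R4C4.
The only place for 4 in row 2 is R2C1.
The only place for 4 in row 3 is R3C3.
The only place for 2 in column 1 is R4C1.
The only place for 1 in column 2 is R4C2.
Row 4 already has 1; hence R4C3 = 3.
The 3 cells of cage c must have sum 6; hence R1C4 = 3.
Row 1 already has 3, which forces R1C1 = 1.
Row 1 now contains 1; hence R1C3 = 2.
Column 3 already has 2; hence R2C3 = 1.
1 is placed in row 2, so R2C4 = 2.
The 3 cells of cage a must have product 12; hence R3C1 = 3.
Row 3 now contains 3, so R3C2 = 2.
Column 4 now contains 2, leaving R3C4 = 1.
Row 2 already has 2; hence R2C2 = 3.
Filled in: 1 4 2 3 / 4 3 1 2 / 3 2 4 1 / 2 1 3 4.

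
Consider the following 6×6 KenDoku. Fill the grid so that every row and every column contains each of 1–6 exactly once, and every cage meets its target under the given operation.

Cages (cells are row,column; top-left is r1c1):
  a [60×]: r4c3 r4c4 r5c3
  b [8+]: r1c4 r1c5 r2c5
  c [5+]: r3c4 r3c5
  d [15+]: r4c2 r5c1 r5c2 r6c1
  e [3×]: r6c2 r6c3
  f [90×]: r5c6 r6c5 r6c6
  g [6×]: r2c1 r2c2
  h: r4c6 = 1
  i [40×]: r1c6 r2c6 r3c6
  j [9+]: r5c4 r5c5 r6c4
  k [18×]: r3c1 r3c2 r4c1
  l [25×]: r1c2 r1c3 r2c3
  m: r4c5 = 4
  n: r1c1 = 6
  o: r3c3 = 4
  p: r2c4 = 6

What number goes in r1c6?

Cage n is a single given cell, so r1c1 = 6.
Cage l has product 25, leaving r1c2 = 5.
The 3 cells of cage l must have product 25, so r1c3 = 1.
Cage l has product 25, leaving r2c3 = 5.
Cage p is a single given cell, which forces r2c4 = 6.
Cage o is a single given cell, which forces r3c3 = 4.
Cage m is a single given cell; hence r4c5 = 4.
Cage h is a single given cell, which forces r4c6 = 1.
Column 3 already has 1, leaving r6c3 = 3.
Cage i has product 40; hence r3c6 = 5.
1 is placed in row 4; hence r4c1 = 3.
Cage a needs product 60, so r4c4 = 5.
Cage f has product 90, so r5c6 = 3.
3 is placed in row 6, which forces r6c2 = 1.
5 is placed in column 6, leaving r6c6 = 6.
3 is placed in column 1; hence r2c1 = 2.
Cage g needs two cells with product 6; hence r2c2 = 3.
Row 2 already has 3, which forces r2c5 = 1.
Row 2 now contains 2; hence r2c6 = 4.
2 is placed in column 1; hence r3c1 = 1.
Column 2 now contains 3, which forces r3c2 = 6.
Column 2 already has 6, so r4c2 = 2.
2 is placed in row 4, which forces r4c3 = 6.
Column 1 now contains 1, so r5c1 = 5.
2 is placed in column 2, leaving r5c2 = 4.
Column 3 now contains 6, so r5c3 = 2.
Cage j has sum 9, so r5c4 = 1.
Cage j needs sum 9; hence r5c5 = 6.
Column 1 already has 5, leaving r6c1 = 4.
The 3 cells of cage j must have sum 9, which forces r6c4 = 2.
Row 6 now contains 6, leaving r6c5 = 5.
Cage b has sum 8, so r1c4 = 4.
The 3 cells of cage b must have sum 8, so r1c5 = 3.
Column 6 now contains 4, so r1c6 = 2.
2 is placed in column 4, which forces r3c4 = 3.
Cage c needs two cells with sum 5, which forces r3c5 = 2.
Completed grid: 6 5 1 4 3 2 / 2 3 5 6 1 4 / 1 6 4 3 2 5 / 3 2 6 5 4 1 / 5 4 2 1 6 3 / 4 1 3 2 5 6.

2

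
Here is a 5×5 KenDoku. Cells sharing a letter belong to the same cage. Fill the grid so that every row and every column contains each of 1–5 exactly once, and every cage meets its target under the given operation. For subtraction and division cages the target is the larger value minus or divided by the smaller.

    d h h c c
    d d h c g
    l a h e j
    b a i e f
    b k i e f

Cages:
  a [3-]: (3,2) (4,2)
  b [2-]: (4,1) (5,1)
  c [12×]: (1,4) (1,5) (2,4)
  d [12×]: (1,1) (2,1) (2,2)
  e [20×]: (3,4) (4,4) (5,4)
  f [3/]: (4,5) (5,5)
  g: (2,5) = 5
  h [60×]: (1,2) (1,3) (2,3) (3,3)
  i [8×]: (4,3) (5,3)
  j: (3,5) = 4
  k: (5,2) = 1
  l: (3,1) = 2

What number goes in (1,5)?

2

G is a freebie, leaving (2,5) = 5.
Cage l is given, leaving (3,1) = 2.
Cage j is given, leaving (3,5) = 4.
K is a freebie, leaving (5,2) = 1.
Row 5 now contains 1, leaving (5,5) = 3.
Column 2 now contains 1, which forces (3,2) = 5.
Row 3 already has 5, leaving (3,4) = 1.
Cage b needs two cells with difference 2, which forces (4,1) = 3.
Cage a's pair has difference 3; hence (4,2) = 2.
Row 4 already has 2; hence (4,3) = 4.
4 is placed in row 4; hence (4,4) = 5.
Column 5 now contains 3, leaving (4,5) = 1.
Cage b needs two cells with difference 2, which forces (5,1) = 5.
4 is placed in column 3; hence (5,3) = 2.
Column 4 already has 5, so (5,4) = 4.
Cage h has product 60, so (1,2) = 4.
Cage h needs product 60, so (1,3) = 5.
4 is placed in column 4, which forces (1,4) = 3.
1 is placed in column 5, so (1,5) = 2.
Cage d has product 12; hence (2,2) = 3.
Cage h needs product 60; hence (2,3) = 1.
The 3 cells of cage c must have product 12, which forces (2,4) = 2.
1 is placed in row 3; hence (3,3) = 3.
4 is placed in row 1; hence (1,1) = 1.
1 is placed in row 2, leaving (2,1) = 4.
The full grid is 1 4 5 3 2 / 4 3 1 2 5 / 2 5 3 1 4 / 3 2 4 5 1 / 5 1 2 4 3.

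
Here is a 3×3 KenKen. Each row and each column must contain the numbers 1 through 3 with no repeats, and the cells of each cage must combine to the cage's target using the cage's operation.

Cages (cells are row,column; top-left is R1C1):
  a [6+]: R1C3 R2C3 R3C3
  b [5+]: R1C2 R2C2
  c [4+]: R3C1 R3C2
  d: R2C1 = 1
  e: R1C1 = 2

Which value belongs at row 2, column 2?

E is a freebie; hence R1C1 = 2.
Row 1 already has 2, leaving R1C2 = 3.
Row 1 already has 3; hence R1C3 = 1.
Cage d is a single given cell, leaving R2C1 = 1.
Column 2 already has 3, leaving R2C2 = 2.
Row 2 already has 2, leaving R2C3 = 3.
Column 1 now contains 1, leaving R3C1 = 3.
Column 2 already has 3, leaving R3C2 = 1.
3 is placed in column 3, so R3C3 = 2.
Completed grid: 2 3 1 / 1 2 3 / 3 1 2.

2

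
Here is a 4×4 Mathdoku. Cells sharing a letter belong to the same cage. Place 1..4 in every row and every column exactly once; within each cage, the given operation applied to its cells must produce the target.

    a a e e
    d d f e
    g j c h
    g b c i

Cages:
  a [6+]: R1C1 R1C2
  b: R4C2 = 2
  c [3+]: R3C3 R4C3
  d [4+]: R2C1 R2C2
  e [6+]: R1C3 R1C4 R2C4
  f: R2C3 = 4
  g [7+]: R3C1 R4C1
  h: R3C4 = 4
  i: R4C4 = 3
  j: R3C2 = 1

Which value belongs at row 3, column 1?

Cage f is a single given cell, which forces R2C3 = 4.
J is a freebie, which forces R3C2 = 1.
Row 3 now contains 1, so R3C3 = 2.
Cage h is a single given cell, which forces R3C4 = 4.
Cage b is given, which forces R4C2 = 2.
Column 3 already has 2; hence R4C3 = 1.
I is a freebie; hence R4C4 = 3.
The two cells of cage a must have sum 6, so R1C1 = 2.
Column 2 already has 2, so R1C2 = 4.
Column 3 now contains 1, which forces R1C3 = 3.
Row 1 now contains 2, leaving R1C4 = 1.
Cage d needs two cells with sum 4, so R2C1 = 1.
Column 2 already has 1, which forces R2C2 = 3.
Column 4 now contains 1, leaving R2C4 = 2.
4 is placed in row 3, leaving R3C1 = 3.
3 is placed in row 4, which forces R4C1 = 4.
Completed grid: 2 4 3 1 / 1 3 4 2 / 3 1 2 4 / 4 2 1 3.

3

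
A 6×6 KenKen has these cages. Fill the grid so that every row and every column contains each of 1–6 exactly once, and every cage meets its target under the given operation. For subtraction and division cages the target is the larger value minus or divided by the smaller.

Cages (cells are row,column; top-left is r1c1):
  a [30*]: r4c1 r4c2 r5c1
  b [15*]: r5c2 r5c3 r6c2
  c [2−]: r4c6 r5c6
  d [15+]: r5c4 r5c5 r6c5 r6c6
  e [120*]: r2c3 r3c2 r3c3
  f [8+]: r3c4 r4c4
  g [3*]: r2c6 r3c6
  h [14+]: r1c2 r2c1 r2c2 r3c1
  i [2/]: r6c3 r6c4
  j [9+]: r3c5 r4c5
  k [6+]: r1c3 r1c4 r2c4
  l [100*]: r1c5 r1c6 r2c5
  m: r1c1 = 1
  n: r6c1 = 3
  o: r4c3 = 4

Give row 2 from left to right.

Cage m is given, leaving r1c1 = 1.
Cage l needs product 100, which forces r1c5 = 4.
Cage l has product 100, leaving r1c6 = 5.
Cage l has product 100; hence r2c5 = 5.
O is a freebie; hence r4c3 = 4.
N is a freebie; hence r6c1 = 3.
Column 3 already has 4; hence r2c3 = 6.
The 3 cells of cage k must have sum 6, leaving r2c4 = 1.
Row 2 now contains 1, which forces r2c6 = 3.
Cage e needs product 120, leaving r3c2 = 4.
Cage e has product 120, which forces r3c3 = 5.
Column 6 now contains 3; hence r3c6 = 1.
Column 6 now contains 1, leaving r5c6 = 4.
Cage h has sum 14; hence r1c2 = 6.
The 4 cells of cage h must have sum 14, which forces r2c1 = 4.
Column 2 already has 4, leaving r2c2 = 2.
The 4 cells of cage h must have sum 14; hence r3c1 = 2.
Cage a needs product 30, so r4c2 = 1.
Column 2 already has 1; hence r6c2 = 5.
Column 2 now contains 5, leaving r5c2 = 3.
Cage b has product 15, leaving r5c3 = 1.
Column 3 already has 1, which forces r6c3 = 2.
2 is placed in row 6, which forces r6c4 = 4.
2 is placed in row 6, which forces r6c6 = 6.
Column 3 already has 2, which forces r1c3 = 3.
The 3 cells of cage k must have sum 6, which forces r1c4 = 2.
Column 4 already has 2, leaving r4c4 = 5.
6 is placed in column 6, so r4c6 = 2.
Column 4 already has 2, which forces r5c4 = 6.
Row 5 already has 6, so r5c5 = 2.
Row 6 now contains 6, so r6c5 = 1.
6 is placed in column 4, so r3c4 = 3.
Row 3 now contains 3, which forces r3c5 = 6.
Row 4 already has 5, so r4c1 = 6.
Column 5 already has 6, so r4c5 = 3.
Row 5 already has 6; hence r5c1 = 5.
Filled in: 1 6 3 2 4 5 / 4 2 6 1 5 3 / 2 4 5 3 6 1 / 6 1 4 5 3 2 / 5 3 1 6 2 4 / 3 5 2 4 1 6.

4 2 6 1 5 3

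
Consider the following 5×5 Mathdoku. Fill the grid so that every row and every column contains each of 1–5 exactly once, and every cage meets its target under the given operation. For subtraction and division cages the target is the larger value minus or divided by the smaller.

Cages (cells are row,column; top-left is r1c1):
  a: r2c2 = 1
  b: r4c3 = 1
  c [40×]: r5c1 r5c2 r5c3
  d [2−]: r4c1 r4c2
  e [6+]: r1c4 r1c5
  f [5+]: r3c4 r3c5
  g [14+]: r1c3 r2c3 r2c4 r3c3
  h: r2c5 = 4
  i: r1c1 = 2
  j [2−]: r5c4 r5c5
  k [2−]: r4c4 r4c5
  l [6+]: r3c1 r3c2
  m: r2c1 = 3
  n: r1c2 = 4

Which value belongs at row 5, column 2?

2

I is a freebie; hence r1c1 = 2.
Cage n is given, which forces r1c2 = 4.
Cage m is a single given cell, so r2c1 = 3.
Cage a is a single given cell, so r2c2 = 1.
Cage h is given, leaving r2c5 = 4.
Cage b is given, so r4c3 = 1.
The 4 cells of cage g must have sum 14, so r1c3 = 3.
The 4 cells of cage g must have sum 14, leaving r3c3 = 4.
4 is placed in row 3, leaving r3c1 = 1.
The two cells of cage l must have sum 6; hence r3c2 = 5.
Cage c has product 40, so r5c1 = 4.
Column 2 now contains 5; hence r5c2 = 2.
2 is placed in row 5, leaving r5c3 = 5.
5 is placed in column 3, so r2c3 = 2.
The 4 cells of cage g must have sum 14, which forces r2c4 = 5.
Column 1 already has 4, which forces r4c1 = 5.
Column 2 already has 2, leaving r4c2 = 3.
3 is placed in row 4, leaving r4c4 = 4.
3 is placed in row 4, leaving r4c5 = 2.
Column 4 already has 5; hence r1c4 = 1.
The two cells of cage e must have sum 6, so r1c5 = 5.
Cage f needs two cells with sum 5; hence r3c4 = 2.
Column 5 already has 2, leaving r3c5 = 3.
Column 4 already has 1, so r5c4 = 3.
Column 5 already has 3; hence r5c5 = 1.
The full grid is 2 4 3 1 5 / 3 1 2 5 4 / 1 5 4 2 3 / 5 3 1 4 2 / 4 2 5 3 1.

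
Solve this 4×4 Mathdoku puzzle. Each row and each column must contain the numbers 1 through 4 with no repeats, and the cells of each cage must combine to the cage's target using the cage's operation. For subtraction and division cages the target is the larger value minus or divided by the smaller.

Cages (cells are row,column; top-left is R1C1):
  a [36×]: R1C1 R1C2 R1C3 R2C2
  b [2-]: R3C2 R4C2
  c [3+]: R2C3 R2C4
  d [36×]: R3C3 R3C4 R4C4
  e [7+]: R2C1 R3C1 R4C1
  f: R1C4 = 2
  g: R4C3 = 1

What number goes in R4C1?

2

Cage f is a single given cell, leaving R1C4 = 2.
Cage a needs product 36, so R2C2 = 3.
Column 4 now contains 2, so R2C4 = 1.
Cage d needs product 36; hence R3C3 = 3.
Cage d needs product 36, which forces R3C4 = 4.
Cage g is a single given cell, which forces R4C3 = 1.
Cage d has product 36; hence R4C4 = 3.
Cage a has product 36, which forces R1C1 = 3.
The 4 cells of cage a must have product 36, leaving R1C2 = 1.
Column 3 already has 1; hence R1C3 = 4.
Row 2 already has 1, leaving R2C3 = 2.
The 3 cells of cage e must have sum 7, leaving R3C1 = 1.
The two cells of cage b must have difference 2, which forces R3C2 = 2.
Cage b needs two cells with difference 2; hence R4C2 = 4.
2 is placed in row 2, leaving R2C1 = 4.
4 is placed in row 4, leaving R4C1 = 2.
Completed grid: 3 1 4 2 / 4 3 2 1 / 1 2 3 4 / 2 4 1 3.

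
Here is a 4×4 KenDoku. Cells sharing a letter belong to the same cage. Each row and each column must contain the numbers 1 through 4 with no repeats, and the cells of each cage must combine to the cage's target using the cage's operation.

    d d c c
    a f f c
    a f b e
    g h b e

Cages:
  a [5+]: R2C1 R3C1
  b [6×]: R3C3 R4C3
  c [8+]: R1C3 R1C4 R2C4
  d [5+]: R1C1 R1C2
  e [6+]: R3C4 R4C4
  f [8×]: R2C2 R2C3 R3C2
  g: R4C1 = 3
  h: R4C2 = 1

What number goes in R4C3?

2

G is a freebie, leaving R4C1 = 3.
Cage h is given, so R4C2 = 1.
3 is placed in row 4, leaving R4C3 = 2.
Row 4 now contains 2; hence R4C4 = 4.
Cage f has product 8, which forces R2C3 = 1.
1 is placed in row 2, so R2C4 = 3.
2 is placed in column 3, leaving R3C3 = 3.
Column 4 already has 4, leaving R3C4 = 2.
Column 3 already has 3, leaving R1C3 = 4.
Column 4 now contains 2; hence R1C4 = 1.
1 is placed in row 2, so R2C1 = 4.
The 3 cells of cage f must have product 8; hence R2C2 = 2.
Cage a needs two cells with sum 5; hence R3C1 = 1.
Row 3 now contains 2, so R3C2 = 4.
1 is placed in row 1; hence R1C1 = 2.
Row 1 now contains 4; hence R1C2 = 3.
Filled in: 2 3 4 1 / 4 2 1 3 / 1 4 3 2 / 3 1 2 4.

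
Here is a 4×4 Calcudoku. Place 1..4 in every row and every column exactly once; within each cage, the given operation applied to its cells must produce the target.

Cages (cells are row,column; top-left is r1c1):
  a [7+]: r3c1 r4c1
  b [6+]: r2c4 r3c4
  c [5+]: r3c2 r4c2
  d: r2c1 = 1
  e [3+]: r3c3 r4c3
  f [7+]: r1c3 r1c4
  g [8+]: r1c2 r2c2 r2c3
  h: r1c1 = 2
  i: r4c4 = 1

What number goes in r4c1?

Cage h is given, leaving r1c1 = 2.
D is a freebie; hence r2c1 = 1.
Cage i is given, which forces r4c4 = 1.
Cage e's pair has sum 3; hence r3c3 = 1.
Row 4 now contains 1, so r4c3 = 2.
The two cells of cage c must have sum 5, so r3c2 = 2.
2 is placed in row 3, leaving r3c4 = 4.
Cage c needs two cells with sum 5, leaving r4c2 = 3.
3 is placed in column 2; hence r1c2 = 1.
Cage f's pair has sum 7; hence r1c3 = 4.
Column 4 now contains 4; hence r1c4 = 3.
3 is placed in column 2, so r2c2 = 4.
The 3 cells of cage g must have sum 8, so r2c3 = 3.
Column 4 now contains 4; hence r2c4 = 2.
Row 3 already has 4, so r3c1 = 3.
3 is placed in row 4; hence r4c1 = 4.
Completed grid: 2 1 4 3 / 1 4 3 2 / 3 2 1 4 / 4 3 2 1.

4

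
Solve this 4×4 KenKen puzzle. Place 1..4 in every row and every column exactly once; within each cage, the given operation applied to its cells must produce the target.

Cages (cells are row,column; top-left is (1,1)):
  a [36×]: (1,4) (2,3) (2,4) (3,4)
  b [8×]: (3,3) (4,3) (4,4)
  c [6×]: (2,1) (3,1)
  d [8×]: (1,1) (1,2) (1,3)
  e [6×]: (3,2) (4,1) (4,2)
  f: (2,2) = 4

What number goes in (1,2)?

Cage f is given, leaving (2,2) = 4.
Cage a needs product 36, leaving (2,3) = 3.
4 is placed in row 2; hence (2,4) = 1.
3 is placed in row 2, leaving (2,1) = 2.
Cage c needs two cells with product 6, which forces (3,1) = 3.
Row 3 now contains 3, leaving (3,4) = 4.
Column 1 already has 3, so (4,1) = 1.
4 is placed in column 4; hence (4,4) = 2.
Column 1 now contains 1, leaving (1,1) = 4.
4 is placed in column 4, so (1,4) = 3.
The 3 cells of cage e must have product 6, which forces (3,2) = 2.
Cage b needs product 8, so (3,3) = 1.
2 is placed in row 4, which forces (4,2) = 3.
2 is placed in row 4, which forces (4,3) = 4.
2 is placed in column 2, which forces (1,2) = 1.
Column 3 already has 1, so (1,3) = 2.
The full grid is 4 1 2 3 / 2 4 3 1 / 3 2 1 4 / 1 3 4 2.

1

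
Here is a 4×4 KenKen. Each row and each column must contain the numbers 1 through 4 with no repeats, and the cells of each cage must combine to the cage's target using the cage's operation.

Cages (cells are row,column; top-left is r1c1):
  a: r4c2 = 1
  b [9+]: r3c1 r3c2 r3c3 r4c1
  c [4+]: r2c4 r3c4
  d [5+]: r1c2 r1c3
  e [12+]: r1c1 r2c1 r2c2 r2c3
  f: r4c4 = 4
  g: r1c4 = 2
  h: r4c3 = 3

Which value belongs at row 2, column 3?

Cage g is a single given cell, which forces r1c4 = 2.
Cage a is a single given cell, which forces r4c2 = 1.
Cage h is given, so r4c3 = 3.
Cage f is a single given cell, so r4c4 = 4.
The two cells of cage d must have sum 5; hence r1c2 = 4.
Cage d's pair has sum 5, which forces r1c3 = 1.
Column 2 now contains 4; hence r2c2 = 3.
Row 2 now contains 3, leaving r2c4 = 1.
Column 2 now contains 4, so r3c2 = 2.
Row 3 now contains 2; hence r3c3 = 4.
Column 4 now contains 1, which forces r3c4 = 3.
3 is placed in row 4, leaving r4c1 = 2.
Row 1 already has 4, leaving r1c1 = 3.
2 is placed in column 1; hence r2c1 = 4.
4 is placed in column 3, which forces r2c3 = 2.
Row 3 now contains 4, which forces r3c1 = 1.
The full grid is 3 4 1 2 / 4 3 2 1 / 1 2 4 3 / 2 1 3 4.

2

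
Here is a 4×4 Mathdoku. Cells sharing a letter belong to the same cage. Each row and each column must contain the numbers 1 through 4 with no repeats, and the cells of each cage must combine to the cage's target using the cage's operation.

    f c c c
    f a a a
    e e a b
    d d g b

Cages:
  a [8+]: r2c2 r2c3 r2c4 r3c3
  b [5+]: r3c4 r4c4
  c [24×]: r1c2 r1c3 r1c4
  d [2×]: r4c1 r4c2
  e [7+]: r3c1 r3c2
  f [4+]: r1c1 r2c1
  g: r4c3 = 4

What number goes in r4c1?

2

Cage g is a single given cell, leaving r4c3 = 4.
Row 1 needs a 1, and only r1c1 is open for it.
Column 1 already has 1, leaving r2c1 = 3.
3 is placed in column 1; hence r3c1 = 4.
4 is placed in row 3; hence r3c2 = 3.
3 is placed in row 3, leaving r3c4 = 2.
Column 1 already has 1, so r4c1 = 2.
Cage d needs two cells with product 2, so r4c2 = 1.
1 is placed in row 4, which forces r4c4 = 3.
The 3 cells of cage c must have product 24, leaving r1c2 = 2.
Cage c needs product 24, which forces r1c3 = 3.
3 is placed in column 4, leaving r1c4 = 4.
The 4 cells of cage a must have sum 8; hence r2c2 = 4.
The 4 cells of cage a must have sum 8, which forces r2c3 = 2.
Cage a needs sum 8; hence r2c4 = 1.
2 is placed in row 3, leaving r3c3 = 1.
Completed grid: 1 2 3 4 / 3 4 2 1 / 4 3 1 2 / 2 1 4 3.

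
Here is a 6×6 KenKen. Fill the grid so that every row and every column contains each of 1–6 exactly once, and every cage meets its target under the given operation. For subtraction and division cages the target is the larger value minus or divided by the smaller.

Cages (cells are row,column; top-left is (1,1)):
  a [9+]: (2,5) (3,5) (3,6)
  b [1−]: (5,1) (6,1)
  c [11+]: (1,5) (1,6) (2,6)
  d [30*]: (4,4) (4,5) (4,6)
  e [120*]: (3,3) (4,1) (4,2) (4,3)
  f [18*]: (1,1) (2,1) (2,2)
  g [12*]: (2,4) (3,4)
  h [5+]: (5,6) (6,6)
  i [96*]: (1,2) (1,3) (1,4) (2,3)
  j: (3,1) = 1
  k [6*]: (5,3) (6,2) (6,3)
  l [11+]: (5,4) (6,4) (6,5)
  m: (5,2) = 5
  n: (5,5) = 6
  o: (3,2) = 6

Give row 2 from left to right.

Cage j is a single given cell, which forces (3,1) = 1.
Cage o is given, so (3,2) = 6.
M is a freebie, so (5,2) = 5.
Cage n is a single given cell, which forces (5,5) = 6.
In row 2, 5 can only go at (2,6), so (2,6) = 5.
Row 1 needs a 5, and only (1,5) is open for it.
Cage c has sum 11, leaving (1,6) = 1.
Cage d needs product 30, so (4,4) = 5.
Cage e needs product 120; hence (3,3) = 5.
The only place for 1 in row 2 is (2,2).
The only place for 5 in row 6 is (6,1).
Cage b's pair has difference 1, so (5,1) = 4.
Cage l needs sum 11, which forces (6,4) = 6.
The only place for 6 in row 2 is (2,1).
6 is placed in column 1, which forces (1,1) = 3.
Column 1 now contains 3, so (4,1) = 2.
The 4 cells of cage i must have product 96; hence (1,3) = 6.
The 4 cells of cage i must have product 96, leaving (2,3) = 2.
The 3 cells of cage d must have product 30; hence (4,5) = 1.
Cage d has product 30, leaving (4,6) = 6.
The 3 cells of cage k must have product 6; hence (6,2) = 2.
Row 6 now contains 2, which forces (6,6) = 3.
2 is placed in column 2, which forces (1,2) = 4.
The 4 cells of cage i must have product 96, so (1,4) = 2.
Column 2 now contains 4, so (4,2) = 3.
Row 4 already has 3, so (4,3) = 4.
Cage k needs product 6, so (5,3) = 3.
Cage l has sum 11, which forces (5,4) = 1.
3 is placed in column 6, which forces (5,6) = 2.
3 is placed in row 6; hence (6,3) = 1.
3 is placed in row 6, which forces (6,5) = 4.
Column 5 now contains 4, which forces (2,5) = 3.
Cage a needs sum 9, so (3,5) = 2.
2 is placed in column 6; hence (3,6) = 4.
Row 2 now contains 3, which forces (2,4) = 4.
Row 3 already has 4; hence (3,4) = 3.
Completed grid: 3 4 6 2 5 1 / 6 1 2 4 3 5 / 1 6 5 3 2 4 / 2 3 4 5 1 6 / 4 5 3 1 6 2 / 5 2 1 6 4 3.

6 1 2 4 3 5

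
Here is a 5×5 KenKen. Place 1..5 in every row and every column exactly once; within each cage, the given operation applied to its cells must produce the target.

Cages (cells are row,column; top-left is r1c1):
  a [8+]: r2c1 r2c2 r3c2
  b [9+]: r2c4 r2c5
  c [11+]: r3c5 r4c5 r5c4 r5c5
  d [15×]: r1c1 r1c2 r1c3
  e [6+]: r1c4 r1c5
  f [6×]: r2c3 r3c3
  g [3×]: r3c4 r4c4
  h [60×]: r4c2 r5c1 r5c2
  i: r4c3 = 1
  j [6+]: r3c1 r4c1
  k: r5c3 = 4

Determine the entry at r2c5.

4

I is a freebie, so r4c3 = 1.
1 is placed in row 4, leaving r4c4 = 3.
Cage k is given; hence r5c3 = 4.
Column 4 now contains 3, so r3c4 = 1.
The 3 cells of cage h must have product 60, leaving r4c2 = 4.
Cage j's pair has sum 6, leaving r3c1 = 4.
Row 3 already has 4, so r3c5 = 3.
The two cells of cage j must have sum 6; hence r4c1 = 2.
Row 4 now contains 2, so r4c5 = 5.
Column 5 already has 3, which forces r5c5 = 1.
The two cells of cage f must have product 6; hence r2c3 = 3.
Cage b's pair has sum 9, leaving r2c4 = 5.
Column 5 now contains 5, so r2c5 = 4.
Row 3 already has 3, leaving r3c3 = 2.
Cage c has sum 11, so r5c4 = 2.
Column 3 already has 3, which forces r1c3 = 5.
2 is placed in column 4, leaving r1c4 = 4.
Column 5 already has 4, which forces r1c5 = 2.
5 is placed in row 2, so r2c1 = 1.
Cage a needs sum 8; hence r2c2 = 2.
Row 3 now contains 2, so r3c2 = 5.
Column 2 now contains 5; hence r5c2 = 3.
Column 1 now contains 1, which forces r1c1 = 3.
Column 2 now contains 3; hence r1c2 = 1.
3 is placed in row 5, which forces r5c1 = 5.
Completed grid: 3 1 5 4 2 / 1 2 3 5 4 / 4 5 2 1 3 / 2 4 1 3 5 / 5 3 4 2 1.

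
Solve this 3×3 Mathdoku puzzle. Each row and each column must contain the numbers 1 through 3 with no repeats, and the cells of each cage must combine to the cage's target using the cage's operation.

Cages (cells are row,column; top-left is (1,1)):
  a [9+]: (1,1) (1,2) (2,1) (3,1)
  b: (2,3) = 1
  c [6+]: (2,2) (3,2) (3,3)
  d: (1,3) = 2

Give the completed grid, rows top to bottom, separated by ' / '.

1 3 2 / 3 2 1 / 2 1 3

Cage a needs sum 9, leaving (1,2) = 3.
Cage d is a single given cell, leaving (1,3) = 2.
Cage b is a single given cell, so (2,3) = 1.
1 is placed in column 3; hence (3,3) = 3.
Row 1 now contains 2, so (1,1) = 1.
Cage a needs sum 9, leaving (2,1) = 3.
1 is placed in row 2; hence (2,2) = 2.
Cage a has sum 9, leaving (3,1) = 2.
The 3 cells of cage c must have sum 6; hence (3,2) = 1.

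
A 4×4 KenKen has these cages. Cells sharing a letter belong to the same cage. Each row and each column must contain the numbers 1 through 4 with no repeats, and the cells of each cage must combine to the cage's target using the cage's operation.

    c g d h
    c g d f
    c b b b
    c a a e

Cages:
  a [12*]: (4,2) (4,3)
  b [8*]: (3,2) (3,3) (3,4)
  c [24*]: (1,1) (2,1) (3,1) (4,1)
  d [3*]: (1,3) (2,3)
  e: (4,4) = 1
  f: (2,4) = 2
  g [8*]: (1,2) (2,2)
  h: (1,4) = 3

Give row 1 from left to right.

Cage h is given; hence (1,4) = 3.
Cage f is given, leaving (2,4) = 2.
E is a freebie, leaving (4,4) = 1.
Cage g needs two cells with product 8; hence (1,2) = 2.
Row 1 already has 3, so (1,3) = 1.
Row 2 already has 2, which forces (2,2) = 4.
Cage d's pair has product 3; hence (2,3) = 3.
Column 2 now contains 2, leaving (3,2) = 1.
Column 3 already has 1, which forces (3,3) = 2.
Column 4 now contains 1, which forces (3,4) = 4.
Column 2 now contains 4, so (4,2) = 3.
Column 3 already has 3, which forces (4,3) = 4.
1 is placed in row 1, leaving (1,1) = 4.
3 is placed in row 2, leaving (2,1) = 1.
4 is placed in row 3, which forces (3,1) = 3.
4 is placed in row 4, so (4,1) = 2.
Filled in: 4 2 1 3 / 1 4 3 2 / 3 1 2 4 / 2 3 4 1.

4 2 1 3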